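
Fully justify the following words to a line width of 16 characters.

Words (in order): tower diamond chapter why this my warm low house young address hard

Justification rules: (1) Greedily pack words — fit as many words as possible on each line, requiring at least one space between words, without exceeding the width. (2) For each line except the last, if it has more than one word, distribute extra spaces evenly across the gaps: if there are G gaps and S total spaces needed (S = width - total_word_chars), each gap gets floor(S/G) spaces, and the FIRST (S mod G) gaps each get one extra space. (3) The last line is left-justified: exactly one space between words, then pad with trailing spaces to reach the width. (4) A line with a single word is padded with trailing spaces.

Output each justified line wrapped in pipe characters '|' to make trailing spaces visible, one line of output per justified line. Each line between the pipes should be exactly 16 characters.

Line 1: ['tower', 'diamond'] (min_width=13, slack=3)
Line 2: ['chapter', 'why', 'this'] (min_width=16, slack=0)
Line 3: ['my', 'warm', 'low'] (min_width=11, slack=5)
Line 4: ['house', 'young'] (min_width=11, slack=5)
Line 5: ['address', 'hard'] (min_width=12, slack=4)

Answer: |tower    diamond|
|chapter why this|
|my    warm   low|
|house      young|
|address hard    |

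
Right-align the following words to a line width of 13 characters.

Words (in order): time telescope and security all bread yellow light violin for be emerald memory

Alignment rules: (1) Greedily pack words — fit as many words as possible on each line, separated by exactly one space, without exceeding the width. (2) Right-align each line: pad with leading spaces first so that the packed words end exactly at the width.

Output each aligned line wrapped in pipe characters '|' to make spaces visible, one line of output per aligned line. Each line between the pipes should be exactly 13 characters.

Line 1: ['time'] (min_width=4, slack=9)
Line 2: ['telescope', 'and'] (min_width=13, slack=0)
Line 3: ['security', 'all'] (min_width=12, slack=1)
Line 4: ['bread', 'yellow'] (min_width=12, slack=1)
Line 5: ['light', 'violin'] (min_width=12, slack=1)
Line 6: ['for', 'be'] (min_width=6, slack=7)
Line 7: ['emerald'] (min_width=7, slack=6)
Line 8: ['memory'] (min_width=6, slack=7)

Answer: |         time|
|telescope and|
| security all|
| bread yellow|
| light violin|
|       for be|
|      emerald|
|       memory|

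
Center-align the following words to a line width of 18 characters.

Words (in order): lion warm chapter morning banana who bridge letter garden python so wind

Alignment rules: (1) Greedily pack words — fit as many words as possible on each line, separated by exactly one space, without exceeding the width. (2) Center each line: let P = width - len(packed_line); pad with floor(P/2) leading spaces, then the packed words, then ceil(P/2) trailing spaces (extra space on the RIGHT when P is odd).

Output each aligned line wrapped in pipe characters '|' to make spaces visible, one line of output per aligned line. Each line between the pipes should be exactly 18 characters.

Answer: |lion warm chapter |
|morning banana who|
|  bridge letter   |
| garden python so |
|       wind       |

Derivation:
Line 1: ['lion', 'warm', 'chapter'] (min_width=17, slack=1)
Line 2: ['morning', 'banana', 'who'] (min_width=18, slack=0)
Line 3: ['bridge', 'letter'] (min_width=13, slack=5)
Line 4: ['garden', 'python', 'so'] (min_width=16, slack=2)
Line 5: ['wind'] (min_width=4, slack=14)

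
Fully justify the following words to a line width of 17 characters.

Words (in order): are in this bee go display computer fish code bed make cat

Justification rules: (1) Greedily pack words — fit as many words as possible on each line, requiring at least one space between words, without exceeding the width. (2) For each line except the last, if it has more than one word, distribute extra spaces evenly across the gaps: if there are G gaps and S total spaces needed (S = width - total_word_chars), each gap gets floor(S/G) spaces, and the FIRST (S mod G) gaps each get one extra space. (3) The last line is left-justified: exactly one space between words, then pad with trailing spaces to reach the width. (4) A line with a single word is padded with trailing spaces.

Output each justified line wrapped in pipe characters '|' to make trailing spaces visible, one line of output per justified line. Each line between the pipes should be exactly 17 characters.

Answer: |are  in  this bee|
|go        display|
|computer     fish|
|code bed make cat|

Derivation:
Line 1: ['are', 'in', 'this', 'bee'] (min_width=15, slack=2)
Line 2: ['go', 'display'] (min_width=10, slack=7)
Line 3: ['computer', 'fish'] (min_width=13, slack=4)
Line 4: ['code', 'bed', 'make', 'cat'] (min_width=17, slack=0)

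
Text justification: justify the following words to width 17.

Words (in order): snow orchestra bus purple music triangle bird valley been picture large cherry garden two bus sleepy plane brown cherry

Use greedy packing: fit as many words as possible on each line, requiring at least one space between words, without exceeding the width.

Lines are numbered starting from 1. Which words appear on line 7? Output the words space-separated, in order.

Line 1: ['snow', 'orchestra'] (min_width=14, slack=3)
Line 2: ['bus', 'purple', 'music'] (min_width=16, slack=1)
Line 3: ['triangle', 'bird'] (min_width=13, slack=4)
Line 4: ['valley', 'been'] (min_width=11, slack=6)
Line 5: ['picture', 'large'] (min_width=13, slack=4)
Line 6: ['cherry', 'garden', 'two'] (min_width=17, slack=0)
Line 7: ['bus', 'sleepy', 'plane'] (min_width=16, slack=1)
Line 8: ['brown', 'cherry'] (min_width=12, slack=5)

Answer: bus sleepy plane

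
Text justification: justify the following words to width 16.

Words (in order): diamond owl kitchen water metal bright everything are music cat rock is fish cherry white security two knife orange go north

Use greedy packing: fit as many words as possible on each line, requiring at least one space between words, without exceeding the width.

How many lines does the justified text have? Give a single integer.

Answer: 9

Derivation:
Line 1: ['diamond', 'owl'] (min_width=11, slack=5)
Line 2: ['kitchen', 'water'] (min_width=13, slack=3)
Line 3: ['metal', 'bright'] (min_width=12, slack=4)
Line 4: ['everything', 'are'] (min_width=14, slack=2)
Line 5: ['music', 'cat', 'rock'] (min_width=14, slack=2)
Line 6: ['is', 'fish', 'cherry'] (min_width=14, slack=2)
Line 7: ['white', 'security'] (min_width=14, slack=2)
Line 8: ['two', 'knife', 'orange'] (min_width=16, slack=0)
Line 9: ['go', 'north'] (min_width=8, slack=8)
Total lines: 9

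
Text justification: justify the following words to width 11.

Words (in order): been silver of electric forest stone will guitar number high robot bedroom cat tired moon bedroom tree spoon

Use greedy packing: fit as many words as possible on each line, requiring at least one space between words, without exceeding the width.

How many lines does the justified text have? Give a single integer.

Answer: 11

Derivation:
Line 1: ['been', 'silver'] (min_width=11, slack=0)
Line 2: ['of', 'electric'] (min_width=11, slack=0)
Line 3: ['forest'] (min_width=6, slack=5)
Line 4: ['stone', 'will'] (min_width=10, slack=1)
Line 5: ['guitar'] (min_width=6, slack=5)
Line 6: ['number', 'high'] (min_width=11, slack=0)
Line 7: ['robot'] (min_width=5, slack=6)
Line 8: ['bedroom', 'cat'] (min_width=11, slack=0)
Line 9: ['tired', 'moon'] (min_width=10, slack=1)
Line 10: ['bedroom'] (min_width=7, slack=4)
Line 11: ['tree', 'spoon'] (min_width=10, slack=1)
Total lines: 11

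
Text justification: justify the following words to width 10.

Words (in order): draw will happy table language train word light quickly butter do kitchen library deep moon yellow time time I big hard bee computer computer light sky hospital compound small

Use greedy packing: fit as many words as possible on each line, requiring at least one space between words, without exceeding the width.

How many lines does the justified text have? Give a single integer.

Line 1: ['draw', 'will'] (min_width=9, slack=1)
Line 2: ['happy'] (min_width=5, slack=5)
Line 3: ['table'] (min_width=5, slack=5)
Line 4: ['language'] (min_width=8, slack=2)
Line 5: ['train', 'word'] (min_width=10, slack=0)
Line 6: ['light'] (min_width=5, slack=5)
Line 7: ['quickly'] (min_width=7, slack=3)
Line 8: ['butter', 'do'] (min_width=9, slack=1)
Line 9: ['kitchen'] (min_width=7, slack=3)
Line 10: ['library'] (min_width=7, slack=3)
Line 11: ['deep', 'moon'] (min_width=9, slack=1)
Line 12: ['yellow'] (min_width=6, slack=4)
Line 13: ['time', 'time'] (min_width=9, slack=1)
Line 14: ['I', 'big', 'hard'] (min_width=10, slack=0)
Line 15: ['bee'] (min_width=3, slack=7)
Line 16: ['computer'] (min_width=8, slack=2)
Line 17: ['computer'] (min_width=8, slack=2)
Line 18: ['light', 'sky'] (min_width=9, slack=1)
Line 19: ['hospital'] (min_width=8, slack=2)
Line 20: ['compound'] (min_width=8, slack=2)
Line 21: ['small'] (min_width=5, slack=5)
Total lines: 21

Answer: 21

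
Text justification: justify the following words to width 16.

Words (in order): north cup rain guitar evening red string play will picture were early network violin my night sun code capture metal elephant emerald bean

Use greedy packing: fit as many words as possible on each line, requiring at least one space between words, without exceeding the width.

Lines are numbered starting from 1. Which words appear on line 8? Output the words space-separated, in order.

Answer: code capture

Derivation:
Line 1: ['north', 'cup', 'rain'] (min_width=14, slack=2)
Line 2: ['guitar', 'evening'] (min_width=14, slack=2)
Line 3: ['red', 'string', 'play'] (min_width=15, slack=1)
Line 4: ['will', 'picture'] (min_width=12, slack=4)
Line 5: ['were', 'early'] (min_width=10, slack=6)
Line 6: ['network', 'violin'] (min_width=14, slack=2)
Line 7: ['my', 'night', 'sun'] (min_width=12, slack=4)
Line 8: ['code', 'capture'] (min_width=12, slack=4)
Line 9: ['metal', 'elephant'] (min_width=14, slack=2)
Line 10: ['emerald', 'bean'] (min_width=12, slack=4)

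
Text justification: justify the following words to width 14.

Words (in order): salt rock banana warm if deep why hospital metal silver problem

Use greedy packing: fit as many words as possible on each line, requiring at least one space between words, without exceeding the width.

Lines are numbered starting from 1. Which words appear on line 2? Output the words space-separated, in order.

Answer: banana warm if

Derivation:
Line 1: ['salt', 'rock'] (min_width=9, slack=5)
Line 2: ['banana', 'warm', 'if'] (min_width=14, slack=0)
Line 3: ['deep', 'why'] (min_width=8, slack=6)
Line 4: ['hospital', 'metal'] (min_width=14, slack=0)
Line 5: ['silver', 'problem'] (min_width=14, slack=0)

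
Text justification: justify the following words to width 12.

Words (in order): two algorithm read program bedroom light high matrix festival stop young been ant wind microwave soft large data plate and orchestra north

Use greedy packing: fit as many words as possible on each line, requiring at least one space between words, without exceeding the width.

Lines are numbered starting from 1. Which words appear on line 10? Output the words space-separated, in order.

Answer: wind

Derivation:
Line 1: ['two'] (min_width=3, slack=9)
Line 2: ['algorithm'] (min_width=9, slack=3)
Line 3: ['read', 'program'] (min_width=12, slack=0)
Line 4: ['bedroom'] (min_width=7, slack=5)
Line 5: ['light', 'high'] (min_width=10, slack=2)
Line 6: ['matrix'] (min_width=6, slack=6)
Line 7: ['festival'] (min_width=8, slack=4)
Line 8: ['stop', 'young'] (min_width=10, slack=2)
Line 9: ['been', 'ant'] (min_width=8, slack=4)
Line 10: ['wind'] (min_width=4, slack=8)
Line 11: ['microwave'] (min_width=9, slack=3)
Line 12: ['soft', 'large'] (min_width=10, slack=2)
Line 13: ['data', 'plate'] (min_width=10, slack=2)
Line 14: ['and'] (min_width=3, slack=9)
Line 15: ['orchestra'] (min_width=9, slack=3)
Line 16: ['north'] (min_width=5, slack=7)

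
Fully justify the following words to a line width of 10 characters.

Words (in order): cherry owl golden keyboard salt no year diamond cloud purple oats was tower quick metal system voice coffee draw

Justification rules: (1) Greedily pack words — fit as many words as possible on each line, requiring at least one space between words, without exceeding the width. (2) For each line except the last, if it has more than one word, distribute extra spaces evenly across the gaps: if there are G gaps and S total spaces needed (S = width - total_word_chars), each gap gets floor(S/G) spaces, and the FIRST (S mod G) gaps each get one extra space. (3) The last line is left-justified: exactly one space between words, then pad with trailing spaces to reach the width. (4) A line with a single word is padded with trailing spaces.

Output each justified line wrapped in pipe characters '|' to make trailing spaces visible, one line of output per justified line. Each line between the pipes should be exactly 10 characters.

Answer: |cherry owl|
|golden    |
|keyboard  |
|salt    no|
|year      |
|diamond   |
|cloud     |
|purple    |
|oats   was|
|tower     |
|quick     |
|metal     |
|system    |
|voice     |
|coffee    |
|draw      |

Derivation:
Line 1: ['cherry', 'owl'] (min_width=10, slack=0)
Line 2: ['golden'] (min_width=6, slack=4)
Line 3: ['keyboard'] (min_width=8, slack=2)
Line 4: ['salt', 'no'] (min_width=7, slack=3)
Line 5: ['year'] (min_width=4, slack=6)
Line 6: ['diamond'] (min_width=7, slack=3)
Line 7: ['cloud'] (min_width=5, slack=5)
Line 8: ['purple'] (min_width=6, slack=4)
Line 9: ['oats', 'was'] (min_width=8, slack=2)
Line 10: ['tower'] (min_width=5, slack=5)
Line 11: ['quick'] (min_width=5, slack=5)
Line 12: ['metal'] (min_width=5, slack=5)
Line 13: ['system'] (min_width=6, slack=4)
Line 14: ['voice'] (min_width=5, slack=5)
Line 15: ['coffee'] (min_width=6, slack=4)
Line 16: ['draw'] (min_width=4, slack=6)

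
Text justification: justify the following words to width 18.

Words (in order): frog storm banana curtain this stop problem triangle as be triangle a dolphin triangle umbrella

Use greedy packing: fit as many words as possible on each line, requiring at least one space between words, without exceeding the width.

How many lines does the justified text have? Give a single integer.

Line 1: ['frog', 'storm', 'banana'] (min_width=17, slack=1)
Line 2: ['curtain', 'this', 'stop'] (min_width=17, slack=1)
Line 3: ['problem', 'triangle'] (min_width=16, slack=2)
Line 4: ['as', 'be', 'triangle', 'a'] (min_width=16, slack=2)
Line 5: ['dolphin', 'triangle'] (min_width=16, slack=2)
Line 6: ['umbrella'] (min_width=8, slack=10)
Total lines: 6

Answer: 6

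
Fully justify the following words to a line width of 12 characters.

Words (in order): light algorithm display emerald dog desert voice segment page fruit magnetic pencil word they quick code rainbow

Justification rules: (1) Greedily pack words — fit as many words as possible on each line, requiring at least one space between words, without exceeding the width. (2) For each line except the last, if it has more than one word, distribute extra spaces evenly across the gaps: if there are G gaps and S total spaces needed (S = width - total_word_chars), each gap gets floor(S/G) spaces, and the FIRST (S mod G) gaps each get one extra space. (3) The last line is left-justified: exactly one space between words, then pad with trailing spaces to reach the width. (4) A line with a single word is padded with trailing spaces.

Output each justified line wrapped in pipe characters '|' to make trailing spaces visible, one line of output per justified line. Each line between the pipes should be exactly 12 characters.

Answer: |light       |
|algorithm   |
|display     |
|emerald  dog|
|desert voice|
|segment page|
|fruit       |
|magnetic    |
|pencil  word|
|they   quick|
|code rainbow|

Derivation:
Line 1: ['light'] (min_width=5, slack=7)
Line 2: ['algorithm'] (min_width=9, slack=3)
Line 3: ['display'] (min_width=7, slack=5)
Line 4: ['emerald', 'dog'] (min_width=11, slack=1)
Line 5: ['desert', 'voice'] (min_width=12, slack=0)
Line 6: ['segment', 'page'] (min_width=12, slack=0)
Line 7: ['fruit'] (min_width=5, slack=7)
Line 8: ['magnetic'] (min_width=8, slack=4)
Line 9: ['pencil', 'word'] (min_width=11, slack=1)
Line 10: ['they', 'quick'] (min_width=10, slack=2)
Line 11: ['code', 'rainbow'] (min_width=12, slack=0)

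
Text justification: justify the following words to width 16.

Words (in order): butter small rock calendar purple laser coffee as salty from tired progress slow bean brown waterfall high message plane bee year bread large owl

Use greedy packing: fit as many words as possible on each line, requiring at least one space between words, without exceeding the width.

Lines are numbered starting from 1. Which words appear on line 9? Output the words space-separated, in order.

Answer: message plane

Derivation:
Line 1: ['butter', 'small'] (min_width=12, slack=4)
Line 2: ['rock', 'calendar'] (min_width=13, slack=3)
Line 3: ['purple', 'laser'] (min_width=12, slack=4)
Line 4: ['coffee', 'as', 'salty'] (min_width=15, slack=1)
Line 5: ['from', 'tired'] (min_width=10, slack=6)
Line 6: ['progress', 'slow'] (min_width=13, slack=3)
Line 7: ['bean', 'brown'] (min_width=10, slack=6)
Line 8: ['waterfall', 'high'] (min_width=14, slack=2)
Line 9: ['message', 'plane'] (min_width=13, slack=3)
Line 10: ['bee', 'year', 'bread'] (min_width=14, slack=2)
Line 11: ['large', 'owl'] (min_width=9, slack=7)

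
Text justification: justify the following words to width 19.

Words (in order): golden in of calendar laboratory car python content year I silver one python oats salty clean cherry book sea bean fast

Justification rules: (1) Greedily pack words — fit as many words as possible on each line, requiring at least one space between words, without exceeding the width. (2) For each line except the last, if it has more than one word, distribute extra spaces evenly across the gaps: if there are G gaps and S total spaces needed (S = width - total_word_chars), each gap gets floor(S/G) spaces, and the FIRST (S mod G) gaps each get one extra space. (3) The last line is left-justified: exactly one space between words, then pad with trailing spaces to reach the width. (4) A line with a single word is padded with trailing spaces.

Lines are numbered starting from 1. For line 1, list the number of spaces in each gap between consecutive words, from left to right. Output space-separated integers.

Line 1: ['golden', 'in', 'of'] (min_width=12, slack=7)
Line 2: ['calendar', 'laboratory'] (min_width=19, slack=0)
Line 3: ['car', 'python', 'content'] (min_width=18, slack=1)
Line 4: ['year', 'I', 'silver', 'one'] (min_width=17, slack=2)
Line 5: ['python', 'oats', 'salty'] (min_width=17, slack=2)
Line 6: ['clean', 'cherry', 'book'] (min_width=17, slack=2)
Line 7: ['sea', 'bean', 'fast'] (min_width=13, slack=6)

Answer: 5 4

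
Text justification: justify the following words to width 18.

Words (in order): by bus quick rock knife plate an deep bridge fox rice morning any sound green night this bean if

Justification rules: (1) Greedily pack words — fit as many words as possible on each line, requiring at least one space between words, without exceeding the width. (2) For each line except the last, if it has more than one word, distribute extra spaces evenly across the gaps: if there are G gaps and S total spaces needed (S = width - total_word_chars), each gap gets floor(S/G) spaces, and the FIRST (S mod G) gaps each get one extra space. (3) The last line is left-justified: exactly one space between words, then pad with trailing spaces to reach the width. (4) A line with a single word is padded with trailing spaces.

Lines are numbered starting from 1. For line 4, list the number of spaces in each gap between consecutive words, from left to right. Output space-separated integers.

Line 1: ['by', 'bus', 'quick', 'rock'] (min_width=17, slack=1)
Line 2: ['knife', 'plate', 'an'] (min_width=14, slack=4)
Line 3: ['deep', 'bridge', 'fox'] (min_width=15, slack=3)
Line 4: ['rice', 'morning', 'any'] (min_width=16, slack=2)
Line 5: ['sound', 'green', 'night'] (min_width=17, slack=1)
Line 6: ['this', 'bean', 'if'] (min_width=12, slack=6)

Answer: 2 2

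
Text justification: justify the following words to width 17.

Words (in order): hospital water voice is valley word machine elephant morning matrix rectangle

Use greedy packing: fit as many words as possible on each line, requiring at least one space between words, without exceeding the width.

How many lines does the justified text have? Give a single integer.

Answer: 5

Derivation:
Line 1: ['hospital', 'water'] (min_width=14, slack=3)
Line 2: ['voice', 'is', 'valley'] (min_width=15, slack=2)
Line 3: ['word', 'machine'] (min_width=12, slack=5)
Line 4: ['elephant', 'morning'] (min_width=16, slack=1)
Line 5: ['matrix', 'rectangle'] (min_width=16, slack=1)
Total lines: 5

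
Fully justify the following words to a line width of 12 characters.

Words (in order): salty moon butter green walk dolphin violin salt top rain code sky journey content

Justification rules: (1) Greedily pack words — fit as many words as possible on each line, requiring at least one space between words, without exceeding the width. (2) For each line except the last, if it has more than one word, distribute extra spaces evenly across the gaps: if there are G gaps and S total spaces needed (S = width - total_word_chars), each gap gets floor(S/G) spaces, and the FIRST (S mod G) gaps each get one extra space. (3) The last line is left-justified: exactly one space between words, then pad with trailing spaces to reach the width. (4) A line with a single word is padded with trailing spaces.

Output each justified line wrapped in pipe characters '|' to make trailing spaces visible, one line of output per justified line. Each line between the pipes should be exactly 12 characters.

Line 1: ['salty', 'moon'] (min_width=10, slack=2)
Line 2: ['butter', 'green'] (min_width=12, slack=0)
Line 3: ['walk', 'dolphin'] (min_width=12, slack=0)
Line 4: ['violin', 'salt'] (min_width=11, slack=1)
Line 5: ['top', 'rain'] (min_width=8, slack=4)
Line 6: ['code', 'sky'] (min_width=8, slack=4)
Line 7: ['journey'] (min_width=7, slack=5)
Line 8: ['content'] (min_width=7, slack=5)

Answer: |salty   moon|
|butter green|
|walk dolphin|
|violin  salt|
|top     rain|
|code     sky|
|journey     |
|content     |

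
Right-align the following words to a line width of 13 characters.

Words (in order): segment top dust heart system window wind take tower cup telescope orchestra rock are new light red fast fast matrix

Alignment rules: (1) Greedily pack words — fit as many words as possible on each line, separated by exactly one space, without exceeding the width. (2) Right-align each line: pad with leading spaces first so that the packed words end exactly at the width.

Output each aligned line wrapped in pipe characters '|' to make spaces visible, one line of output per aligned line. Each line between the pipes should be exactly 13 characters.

Answer: |  segment top|
|   dust heart|
|system window|
|    wind take|
|    tower cup|
|    telescope|
|    orchestra|
| rock are new|
|    light red|
|    fast fast|
|       matrix|

Derivation:
Line 1: ['segment', 'top'] (min_width=11, slack=2)
Line 2: ['dust', 'heart'] (min_width=10, slack=3)
Line 3: ['system', 'window'] (min_width=13, slack=0)
Line 4: ['wind', 'take'] (min_width=9, slack=4)
Line 5: ['tower', 'cup'] (min_width=9, slack=4)
Line 6: ['telescope'] (min_width=9, slack=4)
Line 7: ['orchestra'] (min_width=9, slack=4)
Line 8: ['rock', 'are', 'new'] (min_width=12, slack=1)
Line 9: ['light', 'red'] (min_width=9, slack=4)
Line 10: ['fast', 'fast'] (min_width=9, slack=4)
Line 11: ['matrix'] (min_width=6, slack=7)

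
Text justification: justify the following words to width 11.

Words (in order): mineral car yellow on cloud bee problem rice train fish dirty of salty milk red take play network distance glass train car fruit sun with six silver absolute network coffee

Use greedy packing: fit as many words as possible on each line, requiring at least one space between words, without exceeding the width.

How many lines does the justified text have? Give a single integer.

Answer: 18

Derivation:
Line 1: ['mineral', 'car'] (min_width=11, slack=0)
Line 2: ['yellow', 'on'] (min_width=9, slack=2)
Line 3: ['cloud', 'bee'] (min_width=9, slack=2)
Line 4: ['problem'] (min_width=7, slack=4)
Line 5: ['rice', 'train'] (min_width=10, slack=1)
Line 6: ['fish', 'dirty'] (min_width=10, slack=1)
Line 7: ['of', 'salty'] (min_width=8, slack=3)
Line 8: ['milk', 'red'] (min_width=8, slack=3)
Line 9: ['take', 'play'] (min_width=9, slack=2)
Line 10: ['network'] (min_width=7, slack=4)
Line 11: ['distance'] (min_width=8, slack=3)
Line 12: ['glass', 'train'] (min_width=11, slack=0)
Line 13: ['car', 'fruit'] (min_width=9, slack=2)
Line 14: ['sun', 'with'] (min_width=8, slack=3)
Line 15: ['six', 'silver'] (min_width=10, slack=1)
Line 16: ['absolute'] (min_width=8, slack=3)
Line 17: ['network'] (min_width=7, slack=4)
Line 18: ['coffee'] (min_width=6, slack=5)
Total lines: 18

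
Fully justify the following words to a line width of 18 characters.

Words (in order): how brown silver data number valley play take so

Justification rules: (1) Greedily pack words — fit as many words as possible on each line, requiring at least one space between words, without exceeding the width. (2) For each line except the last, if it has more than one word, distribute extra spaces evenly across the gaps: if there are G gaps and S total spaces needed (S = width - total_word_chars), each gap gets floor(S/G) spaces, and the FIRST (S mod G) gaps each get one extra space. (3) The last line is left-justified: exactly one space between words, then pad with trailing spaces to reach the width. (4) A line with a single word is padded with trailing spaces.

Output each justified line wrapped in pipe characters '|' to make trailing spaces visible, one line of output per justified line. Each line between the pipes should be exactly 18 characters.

Answer: |how  brown  silver|
|data number valley|
|play take so      |

Derivation:
Line 1: ['how', 'brown', 'silver'] (min_width=16, slack=2)
Line 2: ['data', 'number', 'valley'] (min_width=18, slack=0)
Line 3: ['play', 'take', 'so'] (min_width=12, slack=6)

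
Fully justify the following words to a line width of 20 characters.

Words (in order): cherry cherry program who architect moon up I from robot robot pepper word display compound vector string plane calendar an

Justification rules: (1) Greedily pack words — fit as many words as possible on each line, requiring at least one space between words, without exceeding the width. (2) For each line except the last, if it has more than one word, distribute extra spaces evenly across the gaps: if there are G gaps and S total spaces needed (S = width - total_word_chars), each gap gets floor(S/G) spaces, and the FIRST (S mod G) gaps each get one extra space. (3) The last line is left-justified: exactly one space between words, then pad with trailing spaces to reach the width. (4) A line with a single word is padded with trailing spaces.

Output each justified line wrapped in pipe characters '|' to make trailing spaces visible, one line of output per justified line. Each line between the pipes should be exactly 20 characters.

Answer: |cherry        cherry|
|program          who|
|architect  moon up I|
|from   robot   robot|
|pepper  word display|
|compound      vector|
|string         plane|
|calendar an         |

Derivation:
Line 1: ['cherry', 'cherry'] (min_width=13, slack=7)
Line 2: ['program', 'who'] (min_width=11, slack=9)
Line 3: ['architect', 'moon', 'up', 'I'] (min_width=19, slack=1)
Line 4: ['from', 'robot', 'robot'] (min_width=16, slack=4)
Line 5: ['pepper', 'word', 'display'] (min_width=19, slack=1)
Line 6: ['compound', 'vector'] (min_width=15, slack=5)
Line 7: ['string', 'plane'] (min_width=12, slack=8)
Line 8: ['calendar', 'an'] (min_width=11, slack=9)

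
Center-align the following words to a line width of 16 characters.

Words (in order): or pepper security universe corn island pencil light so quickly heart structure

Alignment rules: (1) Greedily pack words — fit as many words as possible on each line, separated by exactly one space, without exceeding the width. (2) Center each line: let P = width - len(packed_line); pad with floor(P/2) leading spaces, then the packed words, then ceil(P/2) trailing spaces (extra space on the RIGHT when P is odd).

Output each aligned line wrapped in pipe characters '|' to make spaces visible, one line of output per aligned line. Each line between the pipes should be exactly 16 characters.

Answer: |   or pepper    |
|    security    |
| universe corn  |
| island pencil  |
|light so quickly|
|heart structure |

Derivation:
Line 1: ['or', 'pepper'] (min_width=9, slack=7)
Line 2: ['security'] (min_width=8, slack=8)
Line 3: ['universe', 'corn'] (min_width=13, slack=3)
Line 4: ['island', 'pencil'] (min_width=13, slack=3)
Line 5: ['light', 'so', 'quickly'] (min_width=16, slack=0)
Line 6: ['heart', 'structure'] (min_width=15, slack=1)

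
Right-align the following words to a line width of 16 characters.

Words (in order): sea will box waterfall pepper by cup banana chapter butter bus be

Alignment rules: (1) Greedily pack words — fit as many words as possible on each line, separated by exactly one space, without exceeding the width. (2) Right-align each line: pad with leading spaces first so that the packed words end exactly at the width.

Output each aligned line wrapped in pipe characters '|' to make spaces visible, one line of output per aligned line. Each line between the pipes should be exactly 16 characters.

Answer: |    sea will box|
|waterfall pepper|
|   by cup banana|
|  chapter butter|
|          bus be|

Derivation:
Line 1: ['sea', 'will', 'box'] (min_width=12, slack=4)
Line 2: ['waterfall', 'pepper'] (min_width=16, slack=0)
Line 3: ['by', 'cup', 'banana'] (min_width=13, slack=3)
Line 4: ['chapter', 'butter'] (min_width=14, slack=2)
Line 5: ['bus', 'be'] (min_width=6, slack=10)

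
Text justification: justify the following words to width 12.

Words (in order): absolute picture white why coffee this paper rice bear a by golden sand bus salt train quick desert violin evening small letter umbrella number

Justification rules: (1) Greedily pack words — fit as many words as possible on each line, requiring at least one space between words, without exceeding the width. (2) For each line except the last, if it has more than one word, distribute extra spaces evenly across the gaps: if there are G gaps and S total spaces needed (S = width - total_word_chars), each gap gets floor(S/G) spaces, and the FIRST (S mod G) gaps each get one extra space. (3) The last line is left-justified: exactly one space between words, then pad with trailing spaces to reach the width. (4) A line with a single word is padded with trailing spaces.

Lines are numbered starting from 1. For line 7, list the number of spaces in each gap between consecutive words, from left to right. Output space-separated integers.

Line 1: ['absolute'] (min_width=8, slack=4)
Line 2: ['picture'] (min_width=7, slack=5)
Line 3: ['white', 'why'] (min_width=9, slack=3)
Line 4: ['coffee', 'this'] (min_width=11, slack=1)
Line 5: ['paper', 'rice'] (min_width=10, slack=2)
Line 6: ['bear', 'a', 'by'] (min_width=9, slack=3)
Line 7: ['golden', 'sand'] (min_width=11, slack=1)
Line 8: ['bus', 'salt'] (min_width=8, slack=4)
Line 9: ['train', 'quick'] (min_width=11, slack=1)
Line 10: ['desert'] (min_width=6, slack=6)
Line 11: ['violin'] (min_width=6, slack=6)
Line 12: ['evening'] (min_width=7, slack=5)
Line 13: ['small', 'letter'] (min_width=12, slack=0)
Line 14: ['umbrella'] (min_width=8, slack=4)
Line 15: ['number'] (min_width=6, slack=6)

Answer: 2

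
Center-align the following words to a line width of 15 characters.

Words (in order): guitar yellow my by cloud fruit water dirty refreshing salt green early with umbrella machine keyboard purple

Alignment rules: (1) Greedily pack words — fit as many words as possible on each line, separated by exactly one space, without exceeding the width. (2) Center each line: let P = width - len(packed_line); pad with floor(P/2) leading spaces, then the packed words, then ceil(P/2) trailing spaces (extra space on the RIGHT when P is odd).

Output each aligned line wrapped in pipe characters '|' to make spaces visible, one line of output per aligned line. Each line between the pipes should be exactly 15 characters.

Answer: | guitar yellow |
|  my by cloud  |
|  fruit water  |
|     dirty     |
|refreshing salt|
|  green early  |
| with umbrella |
|    machine    |
|keyboard purple|

Derivation:
Line 1: ['guitar', 'yellow'] (min_width=13, slack=2)
Line 2: ['my', 'by', 'cloud'] (min_width=11, slack=4)
Line 3: ['fruit', 'water'] (min_width=11, slack=4)
Line 4: ['dirty'] (min_width=5, slack=10)
Line 5: ['refreshing', 'salt'] (min_width=15, slack=0)
Line 6: ['green', 'early'] (min_width=11, slack=4)
Line 7: ['with', 'umbrella'] (min_width=13, slack=2)
Line 8: ['machine'] (min_width=7, slack=8)
Line 9: ['keyboard', 'purple'] (min_width=15, slack=0)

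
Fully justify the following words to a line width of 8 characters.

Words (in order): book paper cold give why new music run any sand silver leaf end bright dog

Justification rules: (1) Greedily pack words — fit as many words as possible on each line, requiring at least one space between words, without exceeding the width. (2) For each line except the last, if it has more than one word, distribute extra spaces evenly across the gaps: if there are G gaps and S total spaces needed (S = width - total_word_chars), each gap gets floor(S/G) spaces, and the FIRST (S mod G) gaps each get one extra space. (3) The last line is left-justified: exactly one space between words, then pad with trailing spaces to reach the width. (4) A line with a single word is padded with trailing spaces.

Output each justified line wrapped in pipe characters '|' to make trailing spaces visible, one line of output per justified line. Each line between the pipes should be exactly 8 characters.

Line 1: ['book'] (min_width=4, slack=4)
Line 2: ['paper'] (min_width=5, slack=3)
Line 3: ['cold'] (min_width=4, slack=4)
Line 4: ['give', 'why'] (min_width=8, slack=0)
Line 5: ['new'] (min_width=3, slack=5)
Line 6: ['music'] (min_width=5, slack=3)
Line 7: ['run', 'any'] (min_width=7, slack=1)
Line 8: ['sand'] (min_width=4, slack=4)
Line 9: ['silver'] (min_width=6, slack=2)
Line 10: ['leaf', 'end'] (min_width=8, slack=0)
Line 11: ['bright'] (min_width=6, slack=2)
Line 12: ['dog'] (min_width=3, slack=5)

Answer: |book    |
|paper   |
|cold    |
|give why|
|new     |
|music   |
|run  any|
|sand    |
|silver  |
|leaf end|
|bright  |
|dog     |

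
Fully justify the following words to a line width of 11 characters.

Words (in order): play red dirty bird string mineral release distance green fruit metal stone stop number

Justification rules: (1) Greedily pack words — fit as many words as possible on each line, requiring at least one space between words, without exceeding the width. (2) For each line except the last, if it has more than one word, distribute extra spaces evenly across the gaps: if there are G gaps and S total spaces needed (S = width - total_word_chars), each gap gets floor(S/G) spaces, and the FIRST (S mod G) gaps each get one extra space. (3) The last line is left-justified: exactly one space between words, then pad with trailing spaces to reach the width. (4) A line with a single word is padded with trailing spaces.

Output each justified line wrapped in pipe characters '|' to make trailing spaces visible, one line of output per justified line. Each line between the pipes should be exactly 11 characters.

Answer: |play    red|
|dirty  bird|
|string     |
|mineral    |
|release    |
|distance   |
|green fruit|
|metal stone|
|stop number|

Derivation:
Line 1: ['play', 'red'] (min_width=8, slack=3)
Line 2: ['dirty', 'bird'] (min_width=10, slack=1)
Line 3: ['string'] (min_width=6, slack=5)
Line 4: ['mineral'] (min_width=7, slack=4)
Line 5: ['release'] (min_width=7, slack=4)
Line 6: ['distance'] (min_width=8, slack=3)
Line 7: ['green', 'fruit'] (min_width=11, slack=0)
Line 8: ['metal', 'stone'] (min_width=11, slack=0)
Line 9: ['stop', 'number'] (min_width=11, slack=0)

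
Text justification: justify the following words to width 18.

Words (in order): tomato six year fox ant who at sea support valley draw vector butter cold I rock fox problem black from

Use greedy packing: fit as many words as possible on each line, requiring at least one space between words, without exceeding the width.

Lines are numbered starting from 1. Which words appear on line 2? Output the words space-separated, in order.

Line 1: ['tomato', 'six', 'year'] (min_width=15, slack=3)
Line 2: ['fox', 'ant', 'who', 'at', 'sea'] (min_width=18, slack=0)
Line 3: ['support', 'valley'] (min_width=14, slack=4)
Line 4: ['draw', 'vector', 'butter'] (min_width=18, slack=0)
Line 5: ['cold', 'I', 'rock', 'fox'] (min_width=15, slack=3)
Line 6: ['problem', 'black', 'from'] (min_width=18, slack=0)

Answer: fox ant who at sea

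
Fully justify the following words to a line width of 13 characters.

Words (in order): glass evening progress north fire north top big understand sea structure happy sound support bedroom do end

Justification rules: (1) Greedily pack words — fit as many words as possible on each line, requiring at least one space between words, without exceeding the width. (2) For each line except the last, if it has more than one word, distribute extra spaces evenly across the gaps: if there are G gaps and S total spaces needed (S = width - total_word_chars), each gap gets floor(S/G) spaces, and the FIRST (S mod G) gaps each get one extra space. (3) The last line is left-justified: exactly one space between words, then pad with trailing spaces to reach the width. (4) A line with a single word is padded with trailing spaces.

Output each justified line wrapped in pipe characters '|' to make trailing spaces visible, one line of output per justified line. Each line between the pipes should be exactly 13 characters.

Line 1: ['glass', 'evening'] (min_width=13, slack=0)
Line 2: ['progress'] (min_width=8, slack=5)
Line 3: ['north', 'fire'] (min_width=10, slack=3)
Line 4: ['north', 'top', 'big'] (min_width=13, slack=0)
Line 5: ['understand'] (min_width=10, slack=3)
Line 6: ['sea', 'structure'] (min_width=13, slack=0)
Line 7: ['happy', 'sound'] (min_width=11, slack=2)
Line 8: ['support'] (min_width=7, slack=6)
Line 9: ['bedroom', 'do'] (min_width=10, slack=3)
Line 10: ['end'] (min_width=3, slack=10)

Answer: |glass evening|
|progress     |
|north    fire|
|north top big|
|understand   |
|sea structure|
|happy   sound|
|support      |
|bedroom    do|
|end          |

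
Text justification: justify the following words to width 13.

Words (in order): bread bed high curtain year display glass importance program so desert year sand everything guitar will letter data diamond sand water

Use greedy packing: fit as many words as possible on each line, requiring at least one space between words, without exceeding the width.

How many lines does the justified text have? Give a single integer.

Answer: 13

Derivation:
Line 1: ['bread', 'bed'] (min_width=9, slack=4)
Line 2: ['high', 'curtain'] (min_width=12, slack=1)
Line 3: ['year', 'display'] (min_width=12, slack=1)
Line 4: ['glass'] (min_width=5, slack=8)
Line 5: ['importance'] (min_width=10, slack=3)
Line 6: ['program', 'so'] (min_width=10, slack=3)
Line 7: ['desert', 'year'] (min_width=11, slack=2)
Line 8: ['sand'] (min_width=4, slack=9)
Line 9: ['everything'] (min_width=10, slack=3)
Line 10: ['guitar', 'will'] (min_width=11, slack=2)
Line 11: ['letter', 'data'] (min_width=11, slack=2)
Line 12: ['diamond', 'sand'] (min_width=12, slack=1)
Line 13: ['water'] (min_width=5, slack=8)
Total lines: 13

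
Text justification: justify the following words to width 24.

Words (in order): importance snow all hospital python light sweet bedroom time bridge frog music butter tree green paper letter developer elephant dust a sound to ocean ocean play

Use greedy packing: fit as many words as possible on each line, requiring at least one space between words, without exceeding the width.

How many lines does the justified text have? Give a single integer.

Answer: 8

Derivation:
Line 1: ['importance', 'snow', 'all'] (min_width=19, slack=5)
Line 2: ['hospital', 'python', 'light'] (min_width=21, slack=3)
Line 3: ['sweet', 'bedroom', 'time'] (min_width=18, slack=6)
Line 4: ['bridge', 'frog', 'music', 'butter'] (min_width=24, slack=0)
Line 5: ['tree', 'green', 'paper', 'letter'] (min_width=23, slack=1)
Line 6: ['developer', 'elephant', 'dust'] (min_width=23, slack=1)
Line 7: ['a', 'sound', 'to', 'ocean', 'ocean'] (min_width=22, slack=2)
Line 8: ['play'] (min_width=4, slack=20)
Total lines: 8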